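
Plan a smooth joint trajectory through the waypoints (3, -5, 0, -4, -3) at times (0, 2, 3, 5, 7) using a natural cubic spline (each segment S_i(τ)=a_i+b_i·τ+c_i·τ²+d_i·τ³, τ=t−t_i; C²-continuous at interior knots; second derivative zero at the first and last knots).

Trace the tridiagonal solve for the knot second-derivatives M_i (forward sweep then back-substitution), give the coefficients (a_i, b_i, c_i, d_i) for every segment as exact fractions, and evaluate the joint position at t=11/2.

Δ: Δ0=-4, Δ1=5, Δ2=-2, Δ3=1/2
row 1: diag=6, rhs=54; c'=1/6, d'=9
row 2: denom=6−1·1/6=35/6; d'=(-42−1·9)/(35/6)=-306/35
row 3: denom=8−2·12/35=256/35; d'=(15−2·-306/35)/(256/35)=1137/256
back: M3=1137/256
back: M2=-306/35−12/35·1137/256=-657/64
back: M1=9−1/6·-657/64=1371/128
M: M0=0, M1=1371/128, M2=-657/64, M3=1137/256, M4=0
seg 0: a=3, c=M0/2=0, d=(M1−M0)/(6·2)=457/512, b=Δ0−h0·(2M0+M1)/6=-969/128
seg 1: a=-5, c=M1/2=1371/256, d=(M2−M1)/(6·1)=-895/256, b=Δ1−h1·(2M1+M2)/6=201/64
seg 2: a=0, c=M2/2=-657/128, d=(M3−M2)/(6·2)=1255/1024, b=Δ2−h2·(2M2+M3)/6=861/256
seg 3: a=-4, c=M3/2=1137/512, d=(M4−M3)/(6·2)=-379/1024, b=Δ3−h3·(2M3+M4)/6=-315/128
t_q=11/2 → seg 3, τ=1/2; S=-4+-315/128·τ+1137/512·τ²+-379/1024·τ³=-38679/8192

  seg 0: a=3 b=-969/128 c=0 d=457/512
  seg 1: a=-5 b=201/64 c=1371/256 d=-895/256
  seg 2: a=0 b=861/256 c=-657/128 d=1255/1024
  seg 3: a=-4 b=-315/128 c=1137/512 d=-379/1024
S(11/2) = -38679/8192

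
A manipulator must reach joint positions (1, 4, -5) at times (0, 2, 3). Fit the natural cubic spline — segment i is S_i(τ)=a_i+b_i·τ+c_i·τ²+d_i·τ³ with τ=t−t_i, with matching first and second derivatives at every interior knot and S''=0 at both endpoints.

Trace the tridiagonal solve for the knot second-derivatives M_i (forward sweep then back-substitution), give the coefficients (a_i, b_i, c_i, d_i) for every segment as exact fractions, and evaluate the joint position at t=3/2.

  seg 0: a=1 b=5 c=0 d=-7/8
  seg 1: a=4 b=-11/2 c=-21/4 d=7/4
S(3/2) = 355/64

Δ: Δ0=3/2, Δ1=-9
row 1: diag=6, rhs=-63; c'=1/6, d'=-21/2
back: M1=-21/2
M: M0=0, M1=-21/2, M2=0
seg 0: a=1, c=M0/2=0, d=(M1−M0)/(6·2)=-7/8, b=Δ0−h0·(2M0+M1)/6=5
seg 1: a=4, c=M1/2=-21/4, d=(M2−M1)/(6·1)=7/4, b=Δ1−h1·(2M1+M2)/6=-11/2
t_q=3/2 → seg 0, τ=3/2; S=1+5·τ+0·τ²+-7/8·τ³=355/64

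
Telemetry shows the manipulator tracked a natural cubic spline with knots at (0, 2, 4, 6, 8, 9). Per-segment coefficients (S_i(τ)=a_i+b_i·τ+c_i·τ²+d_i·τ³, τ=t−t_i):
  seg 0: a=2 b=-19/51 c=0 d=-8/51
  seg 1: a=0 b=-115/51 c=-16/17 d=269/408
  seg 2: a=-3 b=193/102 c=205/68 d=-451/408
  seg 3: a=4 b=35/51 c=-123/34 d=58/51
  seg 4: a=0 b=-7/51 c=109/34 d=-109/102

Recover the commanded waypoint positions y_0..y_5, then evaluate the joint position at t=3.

y_0=2 y_1=0 y_2=-3 y_3=4 y_4=0 y_5=2
S(3) = -345/136

y_0 = S_0(0) = a_0 = 2
y_1 = S_1(0) = a_1 = 0
y_2 = S_2(0) = a_2 = -3
y_3 = S_3(0) = a_3 = 4
y_4 = S_4(0) = a_4 = 0
y_5 = S_4(1) = 2
t_q=3 is in segment 1 (τ=1); S_1(τ)=-345/136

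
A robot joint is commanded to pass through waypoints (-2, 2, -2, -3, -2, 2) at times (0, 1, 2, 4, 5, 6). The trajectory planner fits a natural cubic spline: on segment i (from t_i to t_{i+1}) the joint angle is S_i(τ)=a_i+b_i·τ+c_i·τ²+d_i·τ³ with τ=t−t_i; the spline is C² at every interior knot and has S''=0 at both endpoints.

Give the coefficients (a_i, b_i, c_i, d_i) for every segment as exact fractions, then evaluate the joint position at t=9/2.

Δ: Δ0=4, Δ1=-4, Δ2=-1/2, Δ3=1, Δ4=4
row 1: diag=4, rhs=-48; c'=1/4, d'=-12
row 2: denom=6−1·1/4=23/4; d'=(21−1·-12)/(23/4)=132/23
row 3: denom=6−2·8/23=122/23; d'=(9−2·132/23)/(122/23)=-57/122
row 4: denom=4−1·23/122=465/122; d'=(18−1·-57/122)/(465/122)=751/155
back: M4=751/155
back: M3=-57/122−23/122·751/155=-214/155
back: M2=132/23−8/23·-214/155=964/155
back: M1=-12−1/4·964/155=-2101/155
M: M0=0, M1=-2101/155, M2=964/155, M3=-214/155, M4=751/155, M5=0
seg 0: a=-2, c=M0/2=0, d=(M1−M0)/(6·1)=-2101/930, b=Δ0−h0·(2M0+M1)/6=5821/930
seg 1: a=2, c=M1/2=-2101/310, d=(M2−M1)/(6·1)=613/186, b=Δ1−h1·(2M1+M2)/6=-241/465
seg 2: a=-2, c=M2/2=482/155, d=(M3−M2)/(6·2)=-19/30, b=Δ2−h2·(2M2+M3)/6=-3893/930
seg 3: a=-3, c=M3/2=-107/155, d=(M4−M3)/(6·1)=193/186, b=Δ3−h3·(2M3+M4)/6=607/930
seg 4: a=-2, c=M4/2=751/310, d=(M5−M4)/(6·1)=-751/930, b=Δ4−h4·(2M4+M5)/6=1109/465
t_q=9/2 → seg 3, τ=1/2; S=-3+607/930·τ+-107/155·τ²+193/186·τ³=-6737/2480

  seg 0: a=-2 b=5821/930 c=0 d=-2101/930
  seg 1: a=2 b=-241/465 c=-2101/310 d=613/186
  seg 2: a=-2 b=-3893/930 c=482/155 d=-19/30
  seg 3: a=-3 b=607/930 c=-107/155 d=193/186
  seg 4: a=-2 b=1109/465 c=751/310 d=-751/930
S(9/2) = -6737/2480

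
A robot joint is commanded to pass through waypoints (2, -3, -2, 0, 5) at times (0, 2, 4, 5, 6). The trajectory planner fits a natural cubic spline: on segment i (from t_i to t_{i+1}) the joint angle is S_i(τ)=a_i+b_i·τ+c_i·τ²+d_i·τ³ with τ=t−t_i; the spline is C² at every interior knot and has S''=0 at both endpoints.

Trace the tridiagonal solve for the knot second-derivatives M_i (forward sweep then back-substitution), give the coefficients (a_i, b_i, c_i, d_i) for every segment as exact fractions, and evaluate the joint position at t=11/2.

Δ: Δ0=-5/2, Δ1=1/2, Δ2=2, Δ3=5
row 1: diag=8, rhs=18; c'=1/4, d'=9/4
row 2: denom=6−2·1/4=11/2; d'=(9−2·9/4)/(11/2)=9/11
row 3: denom=4−1·2/11=42/11; d'=(18−1·9/11)/(42/11)=9/2
back: M3=9/2
back: M2=9/11−2/11·9/2=0
back: M1=9/4−1/4·0=9/4
M: M0=0, M1=9/4, M2=0, M3=9/2, M4=0
seg 0: a=2, c=M0/2=0, d=(M1−M0)/(6·2)=3/16, b=Δ0−h0·(2M0+M1)/6=-13/4
seg 1: a=-3, c=M1/2=9/8, d=(M2−M1)/(6·2)=-3/16, b=Δ1−h1·(2M1+M2)/6=-1
seg 2: a=-2, c=M2/2=0, d=(M3−M2)/(6·1)=3/4, b=Δ2−h2·(2M2+M3)/6=5/4
seg 3: a=0, c=M3/2=9/4, d=(M4−M3)/(6·1)=-3/4, b=Δ3−h3·(2M3+M4)/6=7/2
t_q=11/2 → seg 3, τ=1/2; S=0+7/2·τ+9/4·τ²+-3/4·τ³=71/32

  seg 0: a=2 b=-13/4 c=0 d=3/16
  seg 1: a=-3 b=-1 c=9/8 d=-3/16
  seg 2: a=-2 b=5/4 c=0 d=3/4
  seg 3: a=0 b=7/2 c=9/4 d=-3/4
S(11/2) = 71/32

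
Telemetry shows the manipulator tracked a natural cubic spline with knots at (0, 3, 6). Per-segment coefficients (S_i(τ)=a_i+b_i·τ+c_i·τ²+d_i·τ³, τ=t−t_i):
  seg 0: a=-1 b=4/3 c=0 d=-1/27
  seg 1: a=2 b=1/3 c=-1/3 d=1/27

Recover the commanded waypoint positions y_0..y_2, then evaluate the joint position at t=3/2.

y_0 = S_0(0) = a_0 = -1
y_1 = S_1(0) = a_1 = 2
y_2 = S_1(3) = 1
t_q=3/2 is in segment 0 (τ=3/2); S_0(τ)=7/8

y_0=-1 y_1=2 y_2=1
S(3/2) = 7/8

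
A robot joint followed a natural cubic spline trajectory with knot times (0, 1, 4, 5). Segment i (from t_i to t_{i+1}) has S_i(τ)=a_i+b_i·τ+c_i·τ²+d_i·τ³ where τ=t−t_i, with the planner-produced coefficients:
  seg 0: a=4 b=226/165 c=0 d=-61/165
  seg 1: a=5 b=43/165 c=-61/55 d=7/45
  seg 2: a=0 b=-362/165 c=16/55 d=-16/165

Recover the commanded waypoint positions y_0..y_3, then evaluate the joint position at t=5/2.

y_0=4 y_1=5 y_2=0 y_3=-2
S(5/2) = 301/88

y_0 = S_0(0) = a_0 = 4
y_1 = S_1(0) = a_1 = 5
y_2 = S_2(0) = a_2 = 0
y_3 = S_2(1) = -2
t_q=5/2 is in segment 1 (τ=3/2); S_1(τ)=301/88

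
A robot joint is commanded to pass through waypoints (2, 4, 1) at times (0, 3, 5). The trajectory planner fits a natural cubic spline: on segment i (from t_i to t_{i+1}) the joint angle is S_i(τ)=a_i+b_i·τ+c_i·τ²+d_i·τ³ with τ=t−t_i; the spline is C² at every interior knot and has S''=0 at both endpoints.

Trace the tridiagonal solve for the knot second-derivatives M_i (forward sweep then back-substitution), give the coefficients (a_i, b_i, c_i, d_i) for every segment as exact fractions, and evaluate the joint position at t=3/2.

Δ: Δ0=2/3, Δ1=-3/2
row 1: diag=10, rhs=-13; c'=1/5, d'=-13/10
back: M1=-13/10
M: M0=0, M1=-13/10, M2=0
seg 0: a=2, c=M0/2=0, d=(M1−M0)/(6·3)=-13/180, b=Δ0−h0·(2M0+M1)/6=79/60
seg 1: a=4, c=M1/2=-13/20, d=(M2−M1)/(6·2)=13/120, b=Δ1−h1·(2M1+M2)/6=-19/30
t_q=3/2 → seg 0, τ=3/2; S=2+79/60·τ+0·τ²+-13/180·τ³=597/160

  seg 0: a=2 b=79/60 c=0 d=-13/180
  seg 1: a=4 b=-19/30 c=-13/20 d=13/120
S(3/2) = 597/160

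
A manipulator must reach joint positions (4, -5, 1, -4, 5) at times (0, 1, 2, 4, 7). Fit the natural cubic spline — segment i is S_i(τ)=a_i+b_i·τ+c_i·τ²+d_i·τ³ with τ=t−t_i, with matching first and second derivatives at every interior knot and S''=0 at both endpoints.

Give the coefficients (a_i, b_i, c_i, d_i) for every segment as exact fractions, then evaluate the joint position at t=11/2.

Δ: Δ0=-9, Δ1=6, Δ2=-5/2, Δ3=3
row 1: diag=4, rhs=90; c'=1/4, d'=45/2
row 2: denom=6−1·1/4=23/4; d'=(-51−1·45/2)/(23/4)=-294/23
row 3: denom=10−2·8/23=214/23; d'=(33−2·-294/23)/(214/23)=1347/214
back: M3=1347/214
back: M2=-294/23−8/23·1347/214=-1602/107
back: M1=45/2−1/4·-1602/107=2808/107
M: M0=0, M1=2808/107, M2=-1602/107, M3=1347/214, M4=0
seg 0: a=4, c=M0/2=0, d=(M1−M0)/(6·1)=468/107, b=Δ0−h0·(2M0+M1)/6=-1431/107
seg 1: a=-5, c=M1/2=1404/107, d=(M2−M1)/(6·1)=-735/107, b=Δ1−h1·(2M1+M2)/6=-27/107
seg 2: a=1, c=M2/2=-801/107, d=(M3−M2)/(6·2)=1517/856, b=Δ2−h2·(2M2+M3)/6=576/107
seg 3: a=-4, c=M3/2=1347/428, d=(M4−M3)/(6·3)=-449/1284, b=Δ3−h3·(2M3+M4)/6=-705/214
t_q=11/2 → seg 3, τ=3/2; S=-4+-705/214·τ+1347/428·τ²+-449/1284·τ³=-10411/3424

  seg 0: a=4 b=-1431/107 c=0 d=468/107
  seg 1: a=-5 b=-27/107 c=1404/107 d=-735/107
  seg 2: a=1 b=576/107 c=-801/107 d=1517/856
  seg 3: a=-4 b=-705/214 c=1347/428 d=-449/1284
S(11/2) = -10411/3424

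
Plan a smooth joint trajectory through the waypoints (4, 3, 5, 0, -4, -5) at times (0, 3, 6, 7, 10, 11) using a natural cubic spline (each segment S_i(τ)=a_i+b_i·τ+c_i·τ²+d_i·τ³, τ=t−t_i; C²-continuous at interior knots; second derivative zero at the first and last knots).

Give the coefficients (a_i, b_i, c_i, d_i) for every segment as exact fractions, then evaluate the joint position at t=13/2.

Δ: Δ0=-1/3, Δ1=2/3, Δ2=-5, Δ3=-4/3, Δ4=-1
row 1: diag=12, rhs=6; c'=1/4, d'=1/2
row 2: denom=8−3·1/4=29/4; d'=(-34−3·1/2)/(29/4)=-142/29
row 3: denom=8−1·4/29=228/29; d'=(22−1·-142/29)/(228/29)=65/19
row 4: denom=8−3·29/76=521/76; d'=(2−3·65/19)/(521/76)=-628/521
back: M4=-628/521
back: M3=65/19−29/76·-628/521=2022/521
back: M2=-142/29−4/29·2022/521=-2830/521
back: M1=1/2−1/4·-2830/521=968/521
M: M0=0, M1=968/521, M2=-2830/521, M3=2022/521, M4=-628/521, M5=0
seg 0: a=4, c=M0/2=0, d=(M1−M0)/(6·3)=484/4689, b=Δ0−h0·(2M0+M1)/6=-1973/1563
seg 1: a=3, c=M1/2=484/521, d=(M2−M1)/(6·3)=-211/521, b=Δ1−h1·(2M1+M2)/6=2383/1563
seg 2: a=5, c=M2/2=-1415/521, d=(M3−M2)/(6·1)=2426/1563, b=Δ2−h2·(2M2+M3)/6=-5996/1563
seg 3: a=0, c=M3/2=1011/521, d=(M4−M3)/(6·3)=-1325/4689, b=Δ3−h3·(2M3+M4)/6=-7208/1563
seg 4: a=-4, c=M4/2=-314/521, d=(M5−M4)/(6·1)=314/1563, b=Δ4−h4·(2M4+M5)/6=-935/1563
t_q=13/2 → seg 2, τ=1/2; S=5+-5996/1563·τ+-1415/521·τ²+2426/1563·τ³=1353/521

  seg 0: a=4 b=-1973/1563 c=0 d=484/4689
  seg 1: a=3 b=2383/1563 c=484/521 d=-211/521
  seg 2: a=5 b=-5996/1563 c=-1415/521 d=2426/1563
  seg 3: a=0 b=-7208/1563 c=1011/521 d=-1325/4689
  seg 4: a=-4 b=-935/1563 c=-314/521 d=314/1563
S(13/2) = 1353/521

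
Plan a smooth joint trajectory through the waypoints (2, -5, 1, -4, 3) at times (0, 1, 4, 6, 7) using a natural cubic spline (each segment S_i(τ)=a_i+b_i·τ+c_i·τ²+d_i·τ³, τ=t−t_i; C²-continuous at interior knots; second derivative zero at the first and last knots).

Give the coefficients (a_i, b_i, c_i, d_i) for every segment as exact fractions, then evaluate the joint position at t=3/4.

Δ: Δ0=-7, Δ1=2, Δ2=-5/2, Δ3=7
row 1: diag=8, rhs=54; c'=3/8, d'=27/4
row 2: denom=10−3·3/8=71/8; d'=(-27−3·27/4)/(71/8)=-378/71
row 3: denom=6−2·16/71=394/71; d'=(57−2·-378/71)/(394/71)=4803/394
back: M3=4803/394
back: M2=-378/71−16/71·4803/394=-1590/197
back: M1=27/4−3/8·-1590/197=1926/197
M: M0=0, M1=1926/197, M2=-1590/197, M3=4803/394, M4=0
seg 0: a=2, c=M0/2=0, d=(M1−M0)/(6·1)=321/197, b=Δ0−h0·(2M0+M1)/6=-1700/197
seg 1: a=-5, c=M1/2=963/197, d=(M2−M1)/(6·3)=-586/591, b=Δ1−h1·(2M1+M2)/6=-737/197
seg 2: a=1, c=M2/2=-795/197, d=(M3−M2)/(6·2)=2661/1576, b=Δ2−h2·(2M2+M3)/6=-233/197
seg 3: a=-4, c=M3/2=4803/788, d=(M4−M3)/(6·1)=-1601/788, b=Δ3−h3·(2M3+M4)/6=1157/394
t_q=3/4 → seg 0, τ=3/4; S=2+-1700/197·τ+0·τ²+321/197·τ³=-47717/12608

  seg 0: a=2 b=-1700/197 c=0 d=321/197
  seg 1: a=-5 b=-737/197 c=963/197 d=-586/591
  seg 2: a=1 b=-233/197 c=-795/197 d=2661/1576
  seg 3: a=-4 b=1157/394 c=4803/788 d=-1601/788
S(3/4) = -47717/12608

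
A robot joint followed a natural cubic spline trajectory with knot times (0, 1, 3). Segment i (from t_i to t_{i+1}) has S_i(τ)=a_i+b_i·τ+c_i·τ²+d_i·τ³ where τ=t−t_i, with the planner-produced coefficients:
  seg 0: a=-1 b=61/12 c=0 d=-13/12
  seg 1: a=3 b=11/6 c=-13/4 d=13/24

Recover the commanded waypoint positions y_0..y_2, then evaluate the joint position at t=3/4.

y_0=-1 y_1=3 y_2=-2
S(3/4) = 603/256

y_0 = S_0(0) = a_0 = -1
y_1 = S_1(0) = a_1 = 3
y_2 = S_1(2) = -2
t_q=3/4 is in segment 0 (τ=3/4); S_0(τ)=603/256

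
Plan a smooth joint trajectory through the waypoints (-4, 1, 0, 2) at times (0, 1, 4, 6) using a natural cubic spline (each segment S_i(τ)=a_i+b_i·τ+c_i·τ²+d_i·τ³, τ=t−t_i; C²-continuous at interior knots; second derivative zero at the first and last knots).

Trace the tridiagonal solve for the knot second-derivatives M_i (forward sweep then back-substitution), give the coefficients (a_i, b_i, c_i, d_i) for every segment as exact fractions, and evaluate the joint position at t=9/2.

  seg 0: a=-4 b=1237/213 c=0 d=-172/213
  seg 1: a=1 b=721/213 c=-172/71 d=28/71
  seg 2: a=0 b=-107/213 c=80/71 d=-40/213
S(9/2) = 1/142

Δ: Δ0=5, Δ1=-1/3, Δ2=1
row 1: diag=8, rhs=-32; c'=3/8, d'=-4
row 2: denom=10−3·3/8=71/8; d'=(8−3·-4)/(71/8)=160/71
back: M2=160/71
back: M1=-4−3/8·160/71=-344/71
M: M0=0, M1=-344/71, M2=160/71, M3=0
seg 0: a=-4, c=M0/2=0, d=(M1−M0)/(6·1)=-172/213, b=Δ0−h0·(2M0+M1)/6=1237/213
seg 1: a=1, c=M1/2=-172/71, d=(M2−M1)/(6·3)=28/71, b=Δ1−h1·(2M1+M2)/6=721/213
seg 2: a=0, c=M2/2=80/71, d=(M3−M2)/(6·2)=-40/213, b=Δ2−h2·(2M2+M3)/6=-107/213
t_q=9/2 → seg 2, τ=1/2; S=0+-107/213·τ+80/71·τ²+-40/213·τ³=1/142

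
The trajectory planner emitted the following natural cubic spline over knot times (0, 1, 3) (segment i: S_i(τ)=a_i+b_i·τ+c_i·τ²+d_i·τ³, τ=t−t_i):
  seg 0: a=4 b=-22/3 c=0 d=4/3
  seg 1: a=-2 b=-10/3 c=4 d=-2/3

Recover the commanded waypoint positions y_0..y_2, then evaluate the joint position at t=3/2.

y_0 = S_0(0) = a_0 = 4
y_1 = S_1(0) = a_1 = -2
y_2 = S_1(2) = 2
t_q=3/2 is in segment 1 (τ=1/2); S_1(τ)=-11/4

y_0=4 y_1=-2 y_2=2
S(3/2) = -11/4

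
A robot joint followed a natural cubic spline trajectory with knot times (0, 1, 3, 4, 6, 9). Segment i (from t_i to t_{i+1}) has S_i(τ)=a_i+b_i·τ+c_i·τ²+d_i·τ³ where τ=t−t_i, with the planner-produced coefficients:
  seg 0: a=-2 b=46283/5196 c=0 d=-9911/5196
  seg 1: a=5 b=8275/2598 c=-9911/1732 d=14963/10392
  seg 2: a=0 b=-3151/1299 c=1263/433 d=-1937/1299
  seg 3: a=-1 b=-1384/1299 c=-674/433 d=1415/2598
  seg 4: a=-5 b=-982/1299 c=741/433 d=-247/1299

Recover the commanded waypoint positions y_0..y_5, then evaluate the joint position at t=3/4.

y_0=-2 y_1=5 y_2=0 y_3=-1 y_4=-5 y_5=3
S(3/4) = 429633/110848

y_0 = S_0(0) = a_0 = -2
y_1 = S_1(0) = a_1 = 5
y_2 = S_2(0) = a_2 = 0
y_3 = S_3(0) = a_3 = -1
y_4 = S_4(0) = a_4 = -5
y_5 = S_4(3) = 3
t_q=3/4 is in segment 0 (τ=3/4); S_0(τ)=429633/110848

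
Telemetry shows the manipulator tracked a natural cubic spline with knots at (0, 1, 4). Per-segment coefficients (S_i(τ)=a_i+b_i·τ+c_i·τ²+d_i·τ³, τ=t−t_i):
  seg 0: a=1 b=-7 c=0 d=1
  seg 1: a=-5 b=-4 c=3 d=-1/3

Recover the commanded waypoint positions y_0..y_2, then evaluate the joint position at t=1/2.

y_0 = S_0(0) = a_0 = 1
y_1 = S_1(0) = a_1 = -5
y_2 = S_1(3) = 1
t_q=1/2 is in segment 0 (τ=1/2); S_0(τ)=-19/8

y_0=1 y_1=-5 y_2=1
S(1/2) = -19/8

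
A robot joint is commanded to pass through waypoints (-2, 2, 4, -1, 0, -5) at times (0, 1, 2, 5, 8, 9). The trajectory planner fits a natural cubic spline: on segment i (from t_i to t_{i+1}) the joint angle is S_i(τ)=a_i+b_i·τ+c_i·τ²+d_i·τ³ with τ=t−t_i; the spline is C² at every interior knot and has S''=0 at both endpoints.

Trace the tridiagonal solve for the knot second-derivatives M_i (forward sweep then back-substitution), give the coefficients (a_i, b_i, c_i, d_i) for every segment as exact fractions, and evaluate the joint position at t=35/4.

  seg 0: a=-2 b=10469/2409 c=0 d=-833/2409
  seg 1: a=2 b=7970/2409 c=-833/803 d=-653/2409
  seg 2: a=4 b=1013/2409 c=-1486/803 d=2782/7227
  seg 3: a=-1 b=-697/2409 c=1296/803 d=-308/657
  seg 4: a=0 b=-7861/2409 c=-2092/803 d=2092/2409
S(35/4) = -45565/12848

Δ: Δ0=4, Δ1=2, Δ2=-5/3, Δ3=1/3, Δ4=-5
row 1: diag=4, rhs=-12; c'=1/4, d'=-3
row 2: denom=8−1·1/4=31/4; d'=(-22−1·-3)/(31/4)=-76/31
row 3: denom=12−3·12/31=336/31; d'=(12−3·-76/31)/(336/31)=25/14
row 4: denom=8−3·31/112=803/112; d'=(-32−3·25/14)/(803/112)=-4184/803
back: M4=-4184/803
back: M3=25/14−31/112·-4184/803=2592/803
back: M2=-76/31−12/31·2592/803=-2972/803
back: M1=-3−1/4·-2972/803=-1666/803
M: M0=0, M1=-1666/803, M2=-2972/803, M3=2592/803, M4=-4184/803, M5=0
seg 0: a=-2, c=M0/2=0, d=(M1−M0)/(6·1)=-833/2409, b=Δ0−h0·(2M0+M1)/6=10469/2409
seg 1: a=2, c=M1/2=-833/803, d=(M2−M1)/(6·1)=-653/2409, b=Δ1−h1·(2M1+M2)/6=7970/2409
seg 2: a=4, c=M2/2=-1486/803, d=(M3−M2)/(6·3)=2782/7227, b=Δ2−h2·(2M2+M3)/6=1013/2409
seg 3: a=-1, c=M3/2=1296/803, d=(M4−M3)/(6·3)=-308/657, b=Δ3−h3·(2M3+M4)/6=-697/2409
seg 4: a=0, c=M4/2=-2092/803, d=(M5−M4)/(6·1)=2092/2409, b=Δ4−h4·(2M4+M5)/6=-7861/2409
t_q=35/4 → seg 4, τ=3/4; S=0+-7861/2409·τ+-2092/803·τ²+2092/2409·τ³=-45565/12848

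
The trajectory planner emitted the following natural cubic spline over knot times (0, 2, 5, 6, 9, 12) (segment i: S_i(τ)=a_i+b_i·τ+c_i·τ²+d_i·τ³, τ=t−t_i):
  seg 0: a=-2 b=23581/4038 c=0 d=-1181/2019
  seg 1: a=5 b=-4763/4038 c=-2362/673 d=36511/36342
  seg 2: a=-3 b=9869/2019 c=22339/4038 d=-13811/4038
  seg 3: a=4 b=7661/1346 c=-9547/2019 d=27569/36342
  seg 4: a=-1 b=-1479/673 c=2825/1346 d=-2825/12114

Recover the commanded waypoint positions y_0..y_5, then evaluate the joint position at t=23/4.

y_0 = S_0(0) = a_0 = -2
y_1 = S_1(0) = a_1 = 5
y_2 = S_2(0) = a_2 = -3
y_3 = S_3(0) = a_3 = 4
y_4 = S_4(0) = a_4 = -1
y_5 = S_4(3) = 5
t_q=23/4 is in segment 2 (τ=3/4); S_2(τ)=201145/86144

y_0=-2 y_1=5 y_2=-3 y_3=4 y_4=-1 y_5=5
S(23/4) = 201145/86144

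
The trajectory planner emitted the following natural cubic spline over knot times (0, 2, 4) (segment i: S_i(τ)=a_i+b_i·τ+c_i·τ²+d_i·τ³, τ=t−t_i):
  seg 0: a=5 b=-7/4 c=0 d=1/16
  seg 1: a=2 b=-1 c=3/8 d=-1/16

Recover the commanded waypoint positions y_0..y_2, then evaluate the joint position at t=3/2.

y_0 = S_0(0) = a_0 = 5
y_1 = S_1(0) = a_1 = 2
y_2 = S_1(2) = 1
t_q=3/2 is in segment 0 (τ=3/2); S_0(τ)=331/128

y_0=5 y_1=2 y_2=1
S(3/2) = 331/128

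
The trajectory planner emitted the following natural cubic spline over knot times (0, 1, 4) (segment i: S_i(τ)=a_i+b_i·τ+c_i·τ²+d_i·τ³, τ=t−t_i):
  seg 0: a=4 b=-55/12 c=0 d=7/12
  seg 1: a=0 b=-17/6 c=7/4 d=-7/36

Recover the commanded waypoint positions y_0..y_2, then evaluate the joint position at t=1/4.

y_0=4 y_1=0 y_2=2
S(1/4) = 733/256

y_0 = S_0(0) = a_0 = 4
y_1 = S_1(0) = a_1 = 0
y_2 = S_1(3) = 2
t_q=1/4 is in segment 0 (τ=1/4); S_0(τ)=733/256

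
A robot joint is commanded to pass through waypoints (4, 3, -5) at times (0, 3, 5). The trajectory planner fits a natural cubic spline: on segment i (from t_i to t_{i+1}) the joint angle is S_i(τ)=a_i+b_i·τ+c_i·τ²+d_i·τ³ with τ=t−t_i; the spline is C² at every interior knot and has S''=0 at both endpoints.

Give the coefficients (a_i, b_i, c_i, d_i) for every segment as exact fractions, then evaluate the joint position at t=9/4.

Δ: Δ0=-1/3, Δ1=-4
row 1: diag=10, rhs=-22; c'=1/5, d'=-11/5
back: M1=-11/5
M: M0=0, M1=-11/5, M2=0
seg 0: a=4, c=M0/2=0, d=(M1−M0)/(6·3)=-11/90, b=Δ0−h0·(2M0+M1)/6=23/30
seg 1: a=3, c=M1/2=-11/10, d=(M2−M1)/(6·2)=11/60, b=Δ1−h1·(2M1+M2)/6=-38/15
t_q=9/4 → seg 0, τ=9/4; S=4+23/30·τ+0·τ²+-11/90·τ³=2773/640

  seg 0: a=4 b=23/30 c=0 d=-11/90
  seg 1: a=3 b=-38/15 c=-11/10 d=11/60
S(9/4) = 2773/640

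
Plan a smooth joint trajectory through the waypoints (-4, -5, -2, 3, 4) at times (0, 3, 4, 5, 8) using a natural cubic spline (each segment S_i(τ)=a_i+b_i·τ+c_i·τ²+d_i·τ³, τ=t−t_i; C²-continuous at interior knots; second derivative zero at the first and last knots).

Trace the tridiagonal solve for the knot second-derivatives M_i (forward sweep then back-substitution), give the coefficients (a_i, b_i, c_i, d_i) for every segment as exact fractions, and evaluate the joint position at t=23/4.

  seg 0: a=-4 b=-41/30 c=0 d=31/270
  seg 1: a=-5 b=26/15 c=31/30 d=7/30
  seg 2: a=-2 b=9/2 c=26/15 d=-37/30
  seg 3: a=3 b=64/15 c=-59/30 d=59/270
S(23/4) = 3319/640

Δ: Δ0=-1/3, Δ1=3, Δ2=5, Δ3=1/3
row 1: diag=8, rhs=20; c'=1/8, d'=5/2
row 2: denom=4−1·1/8=31/8; d'=(12−1·5/2)/(31/8)=76/31
row 3: denom=8−1·8/31=240/31; d'=(-28−1·76/31)/(240/31)=-59/15
back: M3=-59/15
back: M2=76/31−8/31·-59/15=52/15
back: M1=5/2−1/8·52/15=31/15
M: M0=0, M1=31/15, M2=52/15, M3=-59/15, M4=0
seg 0: a=-4, c=M0/2=0, d=(M1−M0)/(6·3)=31/270, b=Δ0−h0·(2M0+M1)/6=-41/30
seg 1: a=-5, c=M1/2=31/30, d=(M2−M1)/(6·1)=7/30, b=Δ1−h1·(2M1+M2)/6=26/15
seg 2: a=-2, c=M2/2=26/15, d=(M3−M2)/(6·1)=-37/30, b=Δ2−h2·(2M2+M3)/6=9/2
seg 3: a=3, c=M3/2=-59/30, d=(M4−M3)/(6·3)=59/270, b=Δ3−h3·(2M3+M4)/6=64/15
t_q=23/4 → seg 3, τ=3/4; S=3+64/15·τ+-59/30·τ²+59/270·τ³=3319/640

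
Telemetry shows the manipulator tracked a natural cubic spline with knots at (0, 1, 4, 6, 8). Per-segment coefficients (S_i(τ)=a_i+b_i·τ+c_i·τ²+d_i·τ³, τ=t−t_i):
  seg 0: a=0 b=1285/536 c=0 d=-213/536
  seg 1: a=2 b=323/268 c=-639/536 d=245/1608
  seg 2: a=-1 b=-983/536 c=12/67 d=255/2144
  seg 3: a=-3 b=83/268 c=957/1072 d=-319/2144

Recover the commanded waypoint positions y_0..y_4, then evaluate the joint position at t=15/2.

y_0 = S_0(0) = a_0 = 0
y_1 = S_1(0) = a_1 = 2
y_2 = S_2(0) = a_2 = -1
y_3 = S_3(0) = a_3 = -3
y_4 = S_3(2) = 0
t_q=15/2 is in segment 3 (τ=3/2); S_3(τ)=-17649/17152

y_0=0 y_1=2 y_2=-1 y_3=-3 y_4=0
S(15/2) = -17649/17152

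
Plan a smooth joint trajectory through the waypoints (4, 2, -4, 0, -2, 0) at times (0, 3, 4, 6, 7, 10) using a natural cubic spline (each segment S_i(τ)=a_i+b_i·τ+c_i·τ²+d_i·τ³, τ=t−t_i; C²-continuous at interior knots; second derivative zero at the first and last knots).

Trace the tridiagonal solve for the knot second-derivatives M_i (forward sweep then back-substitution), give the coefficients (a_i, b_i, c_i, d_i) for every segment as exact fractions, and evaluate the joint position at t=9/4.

  seg 0: a=4 b=4034/1953 c=0 d=-5336/17577
  seg 1: a=2 b=-11974/1953 c=-5336/1953 d=1864/651
  seg 2: a=-4 b=-5870/1953 c=11440/1953 d=-52/31
  seg 3: a=0 b=578/1953 c=-8216/1953 d=1244/651
  seg 4: a=-2 b=-4658/1953 c=2980/1953 d=-2980/17577
S(9/4) = 1287/248

Δ: Δ0=-2/3, Δ1=-6, Δ2=2, Δ3=-2, Δ4=2/3
row 1: diag=8, rhs=-32; c'=1/8, d'=-4
row 2: denom=6−1·1/8=47/8; d'=(48−1·-4)/(47/8)=416/47
row 3: denom=6−2·16/47=250/47; d'=(-24−2·416/47)/(250/47)=-196/25
row 4: denom=8−1·47/250=1953/250; d'=(16−1·-196/25)/(1953/250)=5960/1953
back: M4=5960/1953
back: M3=-196/25−47/250·5960/1953=-16432/1953
back: M2=416/47−16/47·-16432/1953=22880/1953
back: M1=-4−1/8·22880/1953=-10672/1953
M: M0=0, M1=-10672/1953, M2=22880/1953, M3=-16432/1953, M4=5960/1953, M5=0
seg 0: a=4, c=M0/2=0, d=(M1−M0)/(6·3)=-5336/17577, b=Δ0−h0·(2M0+M1)/6=4034/1953
seg 1: a=2, c=M1/2=-5336/1953, d=(M2−M1)/(6·1)=1864/651, b=Δ1−h1·(2M1+M2)/6=-11974/1953
seg 2: a=-4, c=M2/2=11440/1953, d=(M3−M2)/(6·2)=-52/31, b=Δ2−h2·(2M2+M3)/6=-5870/1953
seg 3: a=0, c=M3/2=-8216/1953, d=(M4−M3)/(6·1)=1244/651, b=Δ3−h3·(2M3+M4)/6=578/1953
seg 4: a=-2, c=M4/2=2980/1953, d=(M5−M4)/(6·3)=-2980/17577, b=Δ4−h4·(2M4+M5)/6=-4658/1953
t_q=9/4 → seg 0, τ=9/4; S=4+4034/1953·τ+0·τ²+-5336/17577·τ³=1287/248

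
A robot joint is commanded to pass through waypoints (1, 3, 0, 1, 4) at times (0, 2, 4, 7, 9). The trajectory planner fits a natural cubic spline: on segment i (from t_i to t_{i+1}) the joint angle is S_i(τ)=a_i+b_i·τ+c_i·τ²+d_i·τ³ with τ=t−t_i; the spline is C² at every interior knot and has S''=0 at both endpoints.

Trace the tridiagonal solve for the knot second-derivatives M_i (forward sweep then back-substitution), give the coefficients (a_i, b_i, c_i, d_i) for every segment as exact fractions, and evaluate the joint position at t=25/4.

Δ: Δ0=1, Δ1=-3/2, Δ2=1/3, Δ3=3/2
row 1: diag=8, rhs=-15; c'=1/4, d'=-15/8
row 2: denom=10−2·1/4=19/2; d'=(11−2·-15/8)/(19/2)=59/38
row 3: denom=10−3·6/19=172/19; d'=(7−3·59/38)/(172/19)=89/344
back: M3=89/344
back: M2=59/38−6/19·89/344=253/172
back: M1=-15/8−1/4·253/172=-1543/688
M: M0=0, M1=-1543/688, M2=253/172, M3=89/344, M4=0
seg 0: a=1, c=M0/2=0, d=(M1−M0)/(6·2)=-1543/8256, b=Δ0−h0·(2M0+M1)/6=3607/2064
seg 1: a=3, c=M1/2=-1543/1376, d=(M2−M1)/(6·2)=2555/8256, b=Δ1−h1·(2M1+M2)/6=-511/1032
seg 2: a=0, c=M2/2=253/344, d=(M3−M2)/(6·3)=-139/2064, b=Δ2−h2·(2M2+M3)/6=-2615/2064
seg 3: a=1, c=M3/2=89/688, d=(M4−M3)/(6·2)=-89/4128, b=Δ3−h3·(2M3+M4)/6=685/516
t_q=25/4 → seg 2, τ=9/4; S=0+-2615/2064·τ+253/344·τ²+-139/2064·τ³=4647/44032

  seg 0: a=1 b=3607/2064 c=0 d=-1543/8256
  seg 1: a=3 b=-511/1032 c=-1543/1376 d=2555/8256
  seg 2: a=0 b=-2615/2064 c=253/344 d=-139/2064
  seg 3: a=1 b=685/516 c=89/688 d=-89/4128
S(25/4) = 4647/44032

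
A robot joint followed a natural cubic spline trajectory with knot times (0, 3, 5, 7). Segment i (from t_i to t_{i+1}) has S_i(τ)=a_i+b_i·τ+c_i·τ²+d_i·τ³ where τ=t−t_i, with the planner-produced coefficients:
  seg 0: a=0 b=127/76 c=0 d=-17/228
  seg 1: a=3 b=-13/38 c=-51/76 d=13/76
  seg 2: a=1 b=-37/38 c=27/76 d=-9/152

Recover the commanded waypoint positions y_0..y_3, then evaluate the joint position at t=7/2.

y_0=0 y_1=3 y_2=1 y_3=0
S(7/2) = 1631/608

y_0 = S_0(0) = a_0 = 0
y_1 = S_1(0) = a_1 = 3
y_2 = S_2(0) = a_2 = 1
y_3 = S_2(2) = 0
t_q=7/2 is in segment 1 (τ=1/2); S_1(τ)=1631/608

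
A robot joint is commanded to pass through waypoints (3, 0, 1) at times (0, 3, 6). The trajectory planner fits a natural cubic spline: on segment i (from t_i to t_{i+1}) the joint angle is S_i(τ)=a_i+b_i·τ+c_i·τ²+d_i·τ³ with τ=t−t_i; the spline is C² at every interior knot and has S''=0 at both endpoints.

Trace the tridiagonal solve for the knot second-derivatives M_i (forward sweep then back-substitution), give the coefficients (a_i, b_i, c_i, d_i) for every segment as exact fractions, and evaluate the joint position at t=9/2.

Δ: Δ0=-1, Δ1=1/3
row 1: diag=12, rhs=8; c'=1/4, d'=2/3
back: M1=2/3
M: M0=0, M1=2/3, M2=0
seg 0: a=3, c=M0/2=0, d=(M1−M0)/(6·3)=1/27, b=Δ0−h0·(2M0+M1)/6=-4/3
seg 1: a=0, c=M1/2=1/3, d=(M2−M1)/(6·3)=-1/27, b=Δ1−h1·(2M1+M2)/6=-1/3
t_q=9/2 → seg 1, τ=3/2; S=0+-1/3·τ+1/3·τ²+-1/27·τ³=1/8

  seg 0: a=3 b=-4/3 c=0 d=1/27
  seg 1: a=0 b=-1/3 c=1/3 d=-1/27
S(9/2) = 1/8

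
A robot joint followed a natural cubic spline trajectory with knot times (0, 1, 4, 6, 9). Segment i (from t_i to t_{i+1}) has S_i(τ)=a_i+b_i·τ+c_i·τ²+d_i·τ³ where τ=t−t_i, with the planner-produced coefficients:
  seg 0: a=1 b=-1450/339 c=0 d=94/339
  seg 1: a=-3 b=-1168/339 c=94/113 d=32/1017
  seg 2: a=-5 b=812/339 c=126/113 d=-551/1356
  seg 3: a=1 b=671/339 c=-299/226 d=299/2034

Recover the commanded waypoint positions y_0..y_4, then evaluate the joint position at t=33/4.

y_0=1 y_1=-3 y_2=-5 y_3=1 y_4=-1
S(33/4) = 6223/14464

y_0 = S_0(0) = a_0 = 1
y_1 = S_1(0) = a_1 = -3
y_2 = S_2(0) = a_2 = -5
y_3 = S_3(0) = a_3 = 1
y_4 = S_3(3) = -1
t_q=33/4 is in segment 3 (τ=9/4); S_3(τ)=6223/14464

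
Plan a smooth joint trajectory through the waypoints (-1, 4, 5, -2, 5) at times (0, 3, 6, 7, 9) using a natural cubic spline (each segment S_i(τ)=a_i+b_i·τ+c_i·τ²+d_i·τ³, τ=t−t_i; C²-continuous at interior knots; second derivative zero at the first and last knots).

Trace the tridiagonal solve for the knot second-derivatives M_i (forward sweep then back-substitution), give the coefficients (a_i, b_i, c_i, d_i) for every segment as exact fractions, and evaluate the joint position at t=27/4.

Δ: Δ0=5/3, Δ1=1/3, Δ2=-7, Δ3=7/2
row 1: diag=12, rhs=-8; c'=1/4, d'=-2/3
row 2: denom=8−3·1/4=29/4; d'=(-44−3·-2/3)/(29/4)=-168/29
row 3: denom=6−1·4/29=170/29; d'=(63−1·-168/29)/(170/29)=399/34
back: M3=399/34
back: M2=-168/29−4/29·399/34=-126/17
back: M1=-2/3−1/4·-126/17=121/102
M: M0=0, M1=121/102, M2=-126/17, M3=399/34, M4=0
seg 0: a=-1, c=M0/2=0, d=(M1−M0)/(6·3)=121/1836, b=Δ0−h0·(2M0+M1)/6=73/68
seg 1: a=4, c=M1/2=121/204, d=(M2−M1)/(6·3)=-877/1836, b=Δ1−h1·(2M1+M2)/6=97/34
seg 2: a=5, c=M2/2=-63/17, d=(M3−M2)/(6·1)=217/68, b=Δ2−h2·(2M2+M3)/6=-441/68
seg 3: a=-2, c=M3/2=399/68, d=(M4−M3)/(6·2)=-133/136, b=Δ3−h3·(2M3+M4)/6=-147/34
t_q=27/4 → seg 2, τ=3/4; S=5+-441/68·τ+-63/17·τ²+217/68·τ³=-2621/4352

  seg 0: a=-1 b=73/68 c=0 d=121/1836
  seg 1: a=4 b=97/34 c=121/204 d=-877/1836
  seg 2: a=5 b=-441/68 c=-63/17 d=217/68
  seg 3: a=-2 b=-147/34 c=399/68 d=-133/136
S(27/4) = -2621/4352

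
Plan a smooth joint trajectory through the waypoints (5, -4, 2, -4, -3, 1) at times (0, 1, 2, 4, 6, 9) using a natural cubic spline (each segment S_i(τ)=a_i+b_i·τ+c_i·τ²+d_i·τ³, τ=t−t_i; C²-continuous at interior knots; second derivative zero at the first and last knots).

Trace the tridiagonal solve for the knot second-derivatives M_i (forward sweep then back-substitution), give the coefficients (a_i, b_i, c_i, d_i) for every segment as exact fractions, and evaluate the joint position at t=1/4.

  seg 0: a=5 b=-15962/1191 c=0 d=5243/1191
  seg 1: a=-4 b=-233/1191 c=5243/397 d=-8350/1191
  seg 2: a=2 b=6175/1191 c=-3107/397 d=4447/2382
  seg 3: a=-4 b=-4427/1191 c=1340/397 d=-6035/9528
  seg 4: a=-3 b=5201/2382 c=-675/1588 d=75/1588
S(1/4) = 43657/25408

Δ: Δ0=-9, Δ1=6, Δ2=-3, Δ3=1/2, Δ4=4/3
row 1: diag=4, rhs=90; c'=1/4, d'=45/2
row 2: denom=6−1·1/4=23/4; d'=(-54−1·45/2)/(23/4)=-306/23
row 3: denom=8−2·8/23=168/23; d'=(21−2·-306/23)/(168/23)=365/56
row 4: denom=10−2·23/84=397/42; d'=(5−2·365/56)/(397/42)=-675/794
back: M4=-675/794
back: M3=365/56−23/84·-675/794=2680/397
back: M2=-306/23−8/23·2680/397=-6214/397
back: M1=45/2−1/4·-6214/397=10486/397
M: M0=0, M1=10486/397, M2=-6214/397, M3=2680/397, M4=-675/794, M5=0
seg 0: a=5, c=M0/2=0, d=(M1−M0)/(6·1)=5243/1191, b=Δ0−h0·(2M0+M1)/6=-15962/1191
seg 1: a=-4, c=M1/2=5243/397, d=(M2−M1)/(6·1)=-8350/1191, b=Δ1−h1·(2M1+M2)/6=-233/1191
seg 2: a=2, c=M2/2=-3107/397, d=(M3−M2)/(6·2)=4447/2382, b=Δ2−h2·(2M2+M3)/6=6175/1191
seg 3: a=-4, c=M3/2=1340/397, d=(M4−M3)/(6·2)=-6035/9528, b=Δ3−h3·(2M3+M4)/6=-4427/1191
seg 4: a=-3, c=M4/2=-675/1588, d=(M5−M4)/(6·3)=75/1588, b=Δ4−h4·(2M4+M5)/6=5201/2382
t_q=1/4 → seg 0, τ=1/4; S=5+-15962/1191·τ+0·τ²+5243/1191·τ³=43657/25408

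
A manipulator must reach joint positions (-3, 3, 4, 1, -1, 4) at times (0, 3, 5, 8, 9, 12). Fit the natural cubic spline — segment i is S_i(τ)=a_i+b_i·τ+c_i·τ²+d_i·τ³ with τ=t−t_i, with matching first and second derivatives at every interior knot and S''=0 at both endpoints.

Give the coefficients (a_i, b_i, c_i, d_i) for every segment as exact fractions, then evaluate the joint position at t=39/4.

  seg 0: a=-3 b=2135/888 c=0 d=-359/7992
  seg 1: a=3 b=529/444 c=-359/888 d=13/444
  seg 2: a=4 b=-11/148 c=-203/888 d=-71/2664
  seg 3: a=1 b=-641/296 c=-52/111 d=563/888
  seg 4: a=-1 b=-533/444 c=1273/888 d=-1273/7992
S(39/4) = -21997/18944

Δ: Δ0=2, Δ1=1/2, Δ2=-1, Δ3=-2, Δ4=5/3
row 1: diag=10, rhs=-9; c'=1/5, d'=-9/10
row 2: denom=10−2·1/5=48/5; d'=(-9−2·-9/10)/(48/5)=-3/4
row 3: denom=8−3·5/16=113/16; d'=(-6−3·-3/4)/(113/16)=-60/113
row 4: denom=8−1·16/113=888/113; d'=(22−1·-60/113)/(888/113)=1273/444
back: M4=1273/444
back: M3=-60/113−16/113·1273/444=-104/111
back: M2=-3/4−5/16·-104/111=-203/444
back: M1=-9/10−1/5·-203/444=-359/444
M: M0=0, M1=-359/444, M2=-203/444, M3=-104/111, M4=1273/444, M5=0
seg 0: a=-3, c=M0/2=0, d=(M1−M0)/(6·3)=-359/7992, b=Δ0−h0·(2M0+M1)/6=2135/888
seg 1: a=3, c=M1/2=-359/888, d=(M2−M1)/(6·2)=13/444, b=Δ1−h1·(2M1+M2)/6=529/444
seg 2: a=4, c=M2/2=-203/888, d=(M3−M2)/(6·3)=-71/2664, b=Δ2−h2·(2M2+M3)/6=-11/148
seg 3: a=1, c=M3/2=-52/111, d=(M4−M3)/(6·1)=563/888, b=Δ3−h3·(2M3+M4)/6=-641/296
seg 4: a=-1, c=M4/2=1273/888, d=(M5−M4)/(6·3)=-1273/7992, b=Δ4−h4·(2M4+M5)/6=-533/444
t_q=39/4 → seg 4, τ=3/4; S=-1+-533/444·τ+1273/888·τ²+-1273/7992·τ³=-21997/18944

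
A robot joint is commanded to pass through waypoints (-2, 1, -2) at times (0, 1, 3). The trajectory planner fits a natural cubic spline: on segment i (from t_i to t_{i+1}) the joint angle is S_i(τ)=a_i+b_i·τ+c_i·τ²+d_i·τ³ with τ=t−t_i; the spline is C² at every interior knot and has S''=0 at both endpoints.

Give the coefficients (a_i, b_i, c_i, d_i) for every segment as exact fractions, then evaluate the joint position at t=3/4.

Δ: Δ0=3, Δ1=-3/2
row 1: diag=6, rhs=-27; c'=1/3, d'=-9/2
back: M1=-9/2
M: M0=0, M1=-9/2, M2=0
seg 0: a=-2, c=M0/2=0, d=(M1−M0)/(6·1)=-3/4, b=Δ0−h0·(2M0+M1)/6=15/4
seg 1: a=1, c=M1/2=-9/4, d=(M2−M1)/(6·2)=3/8, b=Δ1−h1·(2M1+M2)/6=3/2
t_q=3/4 → seg 0, τ=3/4; S=-2+15/4·τ+0·τ²+-3/4·τ³=127/256

  seg 0: a=-2 b=15/4 c=0 d=-3/4
  seg 1: a=1 b=3/2 c=-9/4 d=3/8
S(3/4) = 127/256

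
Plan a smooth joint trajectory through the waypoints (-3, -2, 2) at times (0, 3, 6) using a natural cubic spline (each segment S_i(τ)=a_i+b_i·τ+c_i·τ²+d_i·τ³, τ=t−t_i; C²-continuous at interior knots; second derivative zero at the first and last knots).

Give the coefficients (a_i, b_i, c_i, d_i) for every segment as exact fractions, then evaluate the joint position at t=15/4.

  seg 0: a=-3 b=1/12 c=0 d=1/36
  seg 1: a=-2 b=5/6 c=1/4 d=-1/36
S(15/4) = -319/256

Δ: Δ0=1/3, Δ1=4/3
row 1: diag=12, rhs=6; c'=1/4, d'=1/2
back: M1=1/2
M: M0=0, M1=1/2, M2=0
seg 0: a=-3, c=M0/2=0, d=(M1−M0)/(6·3)=1/36, b=Δ0−h0·(2M0+M1)/6=1/12
seg 1: a=-2, c=M1/2=1/4, d=(M2−M1)/(6·3)=-1/36, b=Δ1−h1·(2M1+M2)/6=5/6
t_q=15/4 → seg 1, τ=3/4; S=-2+5/6·τ+1/4·τ²+-1/36·τ³=-319/256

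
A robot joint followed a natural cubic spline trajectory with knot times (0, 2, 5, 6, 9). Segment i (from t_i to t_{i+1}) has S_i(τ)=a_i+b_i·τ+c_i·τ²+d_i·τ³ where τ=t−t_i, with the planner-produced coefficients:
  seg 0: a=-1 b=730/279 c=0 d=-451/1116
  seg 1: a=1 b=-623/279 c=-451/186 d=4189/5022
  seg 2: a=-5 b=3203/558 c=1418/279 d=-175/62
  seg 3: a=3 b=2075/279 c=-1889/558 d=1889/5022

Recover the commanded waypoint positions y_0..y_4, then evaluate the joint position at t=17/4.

y_0=-1 y_1=1 y_2=-5 y_3=3 y_4=5
S(17/4) = -26975/3968

y_0 = S_0(0) = a_0 = -1
y_1 = S_1(0) = a_1 = 1
y_2 = S_2(0) = a_2 = -5
y_3 = S_3(0) = a_3 = 3
y_4 = S_3(3) = 5
t_q=17/4 is in segment 1 (τ=9/4); S_1(τ)=-26975/3968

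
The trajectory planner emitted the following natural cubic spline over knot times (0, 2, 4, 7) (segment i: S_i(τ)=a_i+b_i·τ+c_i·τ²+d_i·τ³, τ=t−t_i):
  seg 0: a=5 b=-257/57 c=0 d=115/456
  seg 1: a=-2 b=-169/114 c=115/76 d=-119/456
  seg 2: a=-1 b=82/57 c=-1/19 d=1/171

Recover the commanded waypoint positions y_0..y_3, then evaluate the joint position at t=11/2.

y_0 = S_0(0) = a_0 = 5
y_1 = S_1(0) = a_1 = -2
y_2 = S_2(0) = a_2 = -1
y_3 = S_2(3) = 3
t_q=11/2 is in segment 2 (τ=3/2); S_2(τ)=161/152

y_0=5 y_1=-2 y_2=-1 y_3=3
S(11/2) = 161/152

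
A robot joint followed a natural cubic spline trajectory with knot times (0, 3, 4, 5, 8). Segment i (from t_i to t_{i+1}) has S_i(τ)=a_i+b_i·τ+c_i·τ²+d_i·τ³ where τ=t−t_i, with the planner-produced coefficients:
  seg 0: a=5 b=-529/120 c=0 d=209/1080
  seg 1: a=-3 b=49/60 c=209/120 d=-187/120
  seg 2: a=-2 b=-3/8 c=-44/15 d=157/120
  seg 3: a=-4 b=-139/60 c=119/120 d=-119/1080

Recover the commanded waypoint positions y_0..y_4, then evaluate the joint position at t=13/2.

y_0 = S_0(0) = a_0 = 5
y_1 = S_1(0) = a_1 = -3
y_2 = S_2(0) = a_2 = -2
y_3 = S_3(0) = a_3 = -4
y_4 = S_3(3) = -5
t_q=13/2 is in segment 3 (τ=3/2); S_3(τ)=-1797/320

y_0=5 y_1=-3 y_2=-2 y_3=-4 y_4=-5
S(13/2) = -1797/320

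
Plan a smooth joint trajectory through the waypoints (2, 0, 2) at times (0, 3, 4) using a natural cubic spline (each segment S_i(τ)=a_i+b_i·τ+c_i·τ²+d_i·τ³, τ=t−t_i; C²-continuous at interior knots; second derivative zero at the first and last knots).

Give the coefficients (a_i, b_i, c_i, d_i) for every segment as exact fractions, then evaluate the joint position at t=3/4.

  seg 0: a=2 b=-5/3 c=0 d=1/9
  seg 1: a=0 b=4/3 c=1 d=-1/3
S(3/4) = 51/64

Δ: Δ0=-2/3, Δ1=2
row 1: diag=8, rhs=16; c'=1/8, d'=2
back: M1=2
M: M0=0, M1=2, M2=0
seg 0: a=2, c=M0/2=0, d=(M1−M0)/(6·3)=1/9, b=Δ0−h0·(2M0+M1)/6=-5/3
seg 1: a=0, c=M1/2=1, d=(M2−M1)/(6·1)=-1/3, b=Δ1−h1·(2M1+M2)/6=4/3
t_q=3/4 → seg 0, τ=3/4; S=2+-5/3·τ+0·τ²+1/9·τ³=51/64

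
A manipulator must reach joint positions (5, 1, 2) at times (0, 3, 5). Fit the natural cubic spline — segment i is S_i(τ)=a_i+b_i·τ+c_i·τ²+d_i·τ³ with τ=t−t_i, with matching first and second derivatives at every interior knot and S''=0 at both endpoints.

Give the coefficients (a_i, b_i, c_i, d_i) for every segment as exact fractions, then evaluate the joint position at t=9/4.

Δ: Δ0=-4/3, Δ1=1/2
row 1: diag=10, rhs=11; c'=1/5, d'=11/10
back: M1=11/10
M: M0=0, M1=11/10, M2=0
seg 0: a=5, c=M0/2=0, d=(M1−M0)/(6·3)=11/180, b=Δ0−h0·(2M0+M1)/6=-113/60
seg 1: a=1, c=M1/2=11/20, d=(M2−M1)/(6·2)=-11/120, b=Δ1−h1·(2M1+M2)/6=-7/30
t_q=9/4 → seg 0, τ=9/4; S=5+-113/60·τ+0·τ²+11/180·τ³=1867/1280

  seg 0: a=5 b=-113/60 c=0 d=11/180
  seg 1: a=1 b=-7/30 c=11/20 d=-11/120
S(9/4) = 1867/1280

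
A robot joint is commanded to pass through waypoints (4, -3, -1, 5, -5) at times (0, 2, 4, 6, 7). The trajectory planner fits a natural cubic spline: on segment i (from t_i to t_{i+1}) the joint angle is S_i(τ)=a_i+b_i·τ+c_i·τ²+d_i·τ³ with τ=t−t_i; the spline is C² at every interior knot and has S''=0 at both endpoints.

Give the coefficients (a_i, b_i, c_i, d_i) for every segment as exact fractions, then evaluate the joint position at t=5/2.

  seg 0: a=4 b=-174/41 c=0 d=61/328
  seg 1: a=-3 b=-165/82 c=183/164 d=8/41
  seg 2: a=-1 b=393/82 c=375/164 d=-261/164
  seg 3: a=5 b=-423/82 c=-1191/164 d=397/164
S(5/2) = -2429/656

Δ: Δ0=-7/2, Δ1=1, Δ2=3, Δ3=-10
row 1: diag=8, rhs=27; c'=1/4, d'=27/8
row 2: denom=8−2·1/4=15/2; d'=(12−2·27/8)/(15/2)=7/10
row 3: denom=6−2·4/15=82/15; d'=(-78−2·7/10)/(82/15)=-1191/82
back: M3=-1191/82
back: M2=7/10−4/15·-1191/82=375/82
back: M1=27/8−1/4·375/82=183/82
M: M0=0, M1=183/82, M2=375/82, M3=-1191/82, M4=0
seg 0: a=4, c=M0/2=0, d=(M1−M0)/(6·2)=61/328, b=Δ0−h0·(2M0+M1)/6=-174/41
seg 1: a=-3, c=M1/2=183/164, d=(M2−M1)/(6·2)=8/41, b=Δ1−h1·(2M1+M2)/6=-165/82
seg 2: a=-1, c=M2/2=375/164, d=(M3−M2)/(6·2)=-261/164, b=Δ2−h2·(2M2+M3)/6=393/82
seg 3: a=5, c=M3/2=-1191/164, d=(M4−M3)/(6·1)=397/164, b=Δ3−h3·(2M3+M4)/6=-423/82
t_q=5/2 → seg 1, τ=1/2; S=-3+-165/82·τ+183/164·τ²+8/41·τ³=-2429/656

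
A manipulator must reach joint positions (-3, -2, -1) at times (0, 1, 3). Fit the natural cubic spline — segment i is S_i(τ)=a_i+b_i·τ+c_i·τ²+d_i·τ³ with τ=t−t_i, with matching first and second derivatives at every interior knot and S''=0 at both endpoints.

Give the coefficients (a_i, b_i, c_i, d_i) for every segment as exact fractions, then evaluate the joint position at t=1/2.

  seg 0: a=-3 b=13/12 c=0 d=-1/12
  seg 1: a=-2 b=5/6 c=-1/4 d=1/24
S(1/2) = -79/32

Δ: Δ0=1, Δ1=1/2
row 1: diag=6, rhs=-3; c'=1/3, d'=-1/2
back: M1=-1/2
M: M0=0, M1=-1/2, M2=0
seg 0: a=-3, c=M0/2=0, d=(M1−M0)/(6·1)=-1/12, b=Δ0−h0·(2M0+M1)/6=13/12
seg 1: a=-2, c=M1/2=-1/4, d=(M2−M1)/(6·2)=1/24, b=Δ1−h1·(2M1+M2)/6=5/6
t_q=1/2 → seg 0, τ=1/2; S=-3+13/12·τ+0·τ²+-1/12·τ³=-79/32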